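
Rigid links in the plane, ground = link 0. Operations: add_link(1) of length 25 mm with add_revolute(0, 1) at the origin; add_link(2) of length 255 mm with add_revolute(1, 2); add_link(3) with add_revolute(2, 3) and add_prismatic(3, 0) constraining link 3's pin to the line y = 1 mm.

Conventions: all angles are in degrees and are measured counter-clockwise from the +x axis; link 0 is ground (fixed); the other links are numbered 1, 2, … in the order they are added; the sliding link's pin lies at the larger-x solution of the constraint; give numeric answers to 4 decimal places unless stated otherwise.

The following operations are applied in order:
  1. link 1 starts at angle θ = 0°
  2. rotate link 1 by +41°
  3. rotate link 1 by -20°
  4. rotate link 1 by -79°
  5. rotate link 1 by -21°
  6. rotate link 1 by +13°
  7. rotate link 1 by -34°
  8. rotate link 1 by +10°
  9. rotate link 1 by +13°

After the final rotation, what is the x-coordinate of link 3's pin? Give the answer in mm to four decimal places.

geometry: r = 25 mm, L = 255 mm, e = 1 mm; θ starts at 0°
rotate link 1 by +41°: θ ← 0° +41° = 41°
rotate link 1 by -20°: θ ← 41° -20° = 21°
rotate link 1 by -79°: θ ← 21° -79° = -58°
rotate link 1 by -21°: θ ← -58° -21° = -79°
rotate link 1 by +13°: θ ← -79° +13° = -66°
rotate link 1 by -34°: θ ← -66° -34° = -100°
rotate link 1 by +10°: θ ← -100° +10° = -90°
rotate link 1 by +13°: θ ← -90° +13° = -77°
crank pin P = (r cos θ, r sin θ) = (5.623776, -24.359252)
h = r sin θ − e = -24.359252 − 1 = -25.359252
x = r cos θ + √(L² − h²) = 5.623776 + 253.735903 = 259.359679

259.3597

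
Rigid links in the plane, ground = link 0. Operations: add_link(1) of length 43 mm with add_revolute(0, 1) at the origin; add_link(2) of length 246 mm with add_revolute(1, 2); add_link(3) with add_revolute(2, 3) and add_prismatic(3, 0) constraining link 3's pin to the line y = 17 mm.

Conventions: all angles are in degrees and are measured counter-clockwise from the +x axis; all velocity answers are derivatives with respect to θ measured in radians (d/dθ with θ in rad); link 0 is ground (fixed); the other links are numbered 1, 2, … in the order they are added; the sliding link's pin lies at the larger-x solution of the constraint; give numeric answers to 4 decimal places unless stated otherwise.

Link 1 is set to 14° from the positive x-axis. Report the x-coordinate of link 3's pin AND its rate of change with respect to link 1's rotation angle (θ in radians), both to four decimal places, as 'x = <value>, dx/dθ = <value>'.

geometry: r = 43 mm, L = 246 mm, e = 17 mm
crank pin P = (r cos θ, r sin θ) = (41.722716, 10.402642)
h = r sin θ − e = 10.402642 − 17 = -6.597358
x = r cos θ + √(L² − h²) = 41.722716 + 245.911518 = 287.634235
dx/dθ = −r sin θ − h·r cos θ/√(L² − h²) (θ in radians; h = -6.597358) = -9.283297

x = 287.6342, dx/dθ = -9.2833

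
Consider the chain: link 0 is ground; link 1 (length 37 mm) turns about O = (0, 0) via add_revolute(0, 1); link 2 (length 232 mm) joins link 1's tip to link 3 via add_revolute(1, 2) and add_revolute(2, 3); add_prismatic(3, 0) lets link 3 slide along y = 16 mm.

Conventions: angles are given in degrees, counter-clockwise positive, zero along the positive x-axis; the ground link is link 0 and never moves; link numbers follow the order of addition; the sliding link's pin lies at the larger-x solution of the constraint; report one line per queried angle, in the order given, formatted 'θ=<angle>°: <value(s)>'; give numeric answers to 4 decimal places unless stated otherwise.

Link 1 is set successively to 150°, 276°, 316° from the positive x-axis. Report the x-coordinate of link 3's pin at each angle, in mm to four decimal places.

geometry: r = 37 mm, L = 232 mm, e = 16 mm
θ=150°: crank pin P = (r cos θ, r sin θ) = (-32.042940, 18.500000)
θ=150°: h = r sin θ − e = 18.500000 − 16 = 2.500000
θ=150°: x = r cos θ + √(L² − h²) = -32.042940 + 231.986530 = 199.943590
θ=276°: crank pin P = (r cos θ, r sin θ) = (3.867553, -36.797310)
θ=276°: h = r sin θ − e = -36.797310 − 16 = -52.797310
θ=276°: x = r cos θ + √(L² − h²) = 3.867553 + 225.912470 = 229.780023
θ=316°: crank pin P = (r cos θ, r sin θ) = (26.615573, -25.702360)
θ=316°: h = r sin θ − e = -25.702360 − 16 = -41.702360
θ=316°: x = r cos θ + √(L² − h²) = 26.615573 + 228.221194 = 254.836766

θ=150°: 199.9436
θ=276°: 229.7800
θ=316°: 254.8368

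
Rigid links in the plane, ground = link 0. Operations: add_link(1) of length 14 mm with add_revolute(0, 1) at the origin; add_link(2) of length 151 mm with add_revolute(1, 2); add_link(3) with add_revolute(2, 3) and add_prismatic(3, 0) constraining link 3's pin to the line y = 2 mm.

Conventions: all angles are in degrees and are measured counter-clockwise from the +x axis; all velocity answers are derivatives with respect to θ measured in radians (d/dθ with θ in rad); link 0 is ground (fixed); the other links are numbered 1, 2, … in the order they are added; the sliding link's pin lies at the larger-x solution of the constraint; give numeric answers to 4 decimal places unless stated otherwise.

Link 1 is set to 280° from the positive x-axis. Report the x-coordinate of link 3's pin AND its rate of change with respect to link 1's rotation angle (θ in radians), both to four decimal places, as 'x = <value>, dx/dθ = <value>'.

geometry: r = 14 mm, L = 151 mm, e = 2 mm
crank pin P = (r cos θ, r sin θ) = (2.431074, -13.787309)
h = r sin θ − e = -13.787309 − 2 = -15.787309
x = r cos θ + √(L² − h²) = 2.431074 + 150.172437 = 152.603512
dx/dθ = −r sin θ − h·r cos θ/√(L² − h²) (θ in radians; h = -15.787309) = 14.042882

x = 152.6035, dx/dθ = 14.0429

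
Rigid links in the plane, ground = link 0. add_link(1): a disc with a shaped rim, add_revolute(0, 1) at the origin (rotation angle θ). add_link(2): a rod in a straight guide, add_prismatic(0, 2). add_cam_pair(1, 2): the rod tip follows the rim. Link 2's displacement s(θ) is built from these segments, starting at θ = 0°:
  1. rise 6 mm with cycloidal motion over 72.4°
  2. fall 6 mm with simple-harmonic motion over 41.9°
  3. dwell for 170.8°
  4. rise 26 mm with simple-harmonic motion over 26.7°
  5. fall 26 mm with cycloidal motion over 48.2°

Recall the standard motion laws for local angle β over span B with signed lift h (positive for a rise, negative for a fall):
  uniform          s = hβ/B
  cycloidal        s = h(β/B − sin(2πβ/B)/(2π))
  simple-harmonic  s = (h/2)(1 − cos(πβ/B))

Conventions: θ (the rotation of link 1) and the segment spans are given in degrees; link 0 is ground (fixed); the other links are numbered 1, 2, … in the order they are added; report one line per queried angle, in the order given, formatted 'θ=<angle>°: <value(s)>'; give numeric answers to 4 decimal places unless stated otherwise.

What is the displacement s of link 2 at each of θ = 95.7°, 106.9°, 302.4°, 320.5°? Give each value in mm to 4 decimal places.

segment 1 (0° to 72.4°, cycloidal, h = 6) is passed completely: s = 0.0000 + (6) = 6.0000
θ = 95.7° falls in segment 2 (72.4° to 114.3°, simple-harmonic, h = -6): β = 95.7 − 72.4 = 23.3°, B = 41.9°; Δs = -6/2·(1 − cos(π·0.5561)) = -3.5259; s = 6.0000 − 3.5259 = 2.4741
θ = 106.9° falls in segment 2 (72.4° to 114.3°, simple-harmonic, h = -6): β = 106.9 − 72.4 = 34.5°, B = 41.9°; Δs = -6/2·(1 − cos(π·0.8234)) = -5.5500; s = 6.0000 − 5.5500 = 0.4500
segment 2 (72.4° to 114.3°, simple-harmonic, h = -6) is passed completely: s = 6.0000 + (-6) = 0.0000
segment 3 (114.3° to 285.1°, dwell): s unchanged at 0.0000
θ = 302.4° falls in segment 4 (285.1° to 311.8°, simple-harmonic, h = 26): β = 302.4 − 285.1 = 17.3°, B = 26.7°; Δs = 26/2·(1 − cos(π·0.6479)) = 18.8268; s = 0.0000 + 18.8268 = 18.8268
segment 4 (285.1° to 311.8°, simple-harmonic, h = 26) is passed completely: s = 0.0000 + (26) = 26.0000
θ = 320.5° falls in segment 5 (311.8° to 360°, cycloidal, h = -26): β = 320.5 − 311.8 = 8.7°, B = 48.2°; Δs = -26·(0.1805 − sin(2π·0.1805)/(2π)) = -0.9433; s = 26.0000 − 0.9433 = 25.0567

θ=95.7°: 2.4741
θ=106.9°: 0.4500
θ=302.4°: 18.8268
θ=320.5°: 25.0567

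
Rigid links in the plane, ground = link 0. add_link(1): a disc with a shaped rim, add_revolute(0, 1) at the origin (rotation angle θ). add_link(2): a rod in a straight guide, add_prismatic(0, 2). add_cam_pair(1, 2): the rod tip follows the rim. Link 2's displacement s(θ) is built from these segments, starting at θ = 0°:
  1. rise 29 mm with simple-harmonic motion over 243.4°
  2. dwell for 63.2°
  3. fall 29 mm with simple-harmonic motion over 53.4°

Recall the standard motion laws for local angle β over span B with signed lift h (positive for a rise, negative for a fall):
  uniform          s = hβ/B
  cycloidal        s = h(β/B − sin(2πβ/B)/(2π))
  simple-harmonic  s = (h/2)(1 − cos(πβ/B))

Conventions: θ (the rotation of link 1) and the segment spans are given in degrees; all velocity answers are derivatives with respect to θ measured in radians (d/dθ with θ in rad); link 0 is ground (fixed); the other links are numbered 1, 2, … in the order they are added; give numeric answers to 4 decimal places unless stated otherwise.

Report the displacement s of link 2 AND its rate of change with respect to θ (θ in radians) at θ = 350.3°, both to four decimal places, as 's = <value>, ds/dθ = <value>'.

segment 1 (0° to 243.4°, simple-harmonic, h = 29) is passed completely: s = 0.0000 + (29) = 29.0000
segment 2 (243.4° to 306.6°, dwell): s unchanged at 29.0000
θ = 350.3° falls in segment 3 (306.6° to 360°, simple-harmonic, h = -29): β = 350.3 − 306.6 = 43.7°, B = 53.4°; Δs = -29/2·(1 − cos(π·0.8184)) = -26.7024; s = 29.0000 − 26.7024 = 2.2976
velocity in seg [306.6°–360°] (simple-harmonic), θ in radians: β = 43.7° = 0.7627 rad, B = 53.4° = 0.9320 rad; ds/dθ = (πh/(2B)) sin(πβ/B) = (π·(-29)/(2·0.9320)) sin(π·0.8184) = -26.402585 mm/rad

s = 2.2976, ds/dθ = -26.4026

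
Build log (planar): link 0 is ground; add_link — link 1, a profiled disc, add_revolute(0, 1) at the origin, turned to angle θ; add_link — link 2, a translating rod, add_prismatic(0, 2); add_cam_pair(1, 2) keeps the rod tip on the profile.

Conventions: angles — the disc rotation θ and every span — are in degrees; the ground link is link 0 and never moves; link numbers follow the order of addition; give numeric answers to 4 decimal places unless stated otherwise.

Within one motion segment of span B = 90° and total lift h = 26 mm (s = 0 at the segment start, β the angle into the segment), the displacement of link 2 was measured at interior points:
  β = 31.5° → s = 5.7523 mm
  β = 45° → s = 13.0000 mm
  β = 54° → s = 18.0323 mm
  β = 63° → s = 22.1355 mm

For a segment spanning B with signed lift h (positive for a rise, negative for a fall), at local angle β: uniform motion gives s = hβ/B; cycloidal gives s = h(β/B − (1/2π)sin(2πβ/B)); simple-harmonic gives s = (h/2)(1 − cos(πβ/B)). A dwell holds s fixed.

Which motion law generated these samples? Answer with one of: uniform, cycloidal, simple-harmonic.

candidates at β/B = r: uniform s = h·r (linear in β); cycloidal s = h·(r − sin(2πr)/(2π)); simple-harmonic s = (h/2)(1 − cos(πr))
β=31.5°: printed 5.7523 | uniform 9.1000, cycloidal 5.7523, simple-harmonic 7.0981
β=45°: printed 13.0000 | uniform 13.0000, cycloidal 13.0000, simple-harmonic 13.0000
β=54°: printed 18.0323 | uniform 15.6000, cycloidal 18.0323, simple-harmonic 17.0172
β=63°: printed 22.1355 | uniform 18.2000, cycloidal 22.1355, simple-harmonic 20.6412
only one law matches every sample → cycloidal

cycloidal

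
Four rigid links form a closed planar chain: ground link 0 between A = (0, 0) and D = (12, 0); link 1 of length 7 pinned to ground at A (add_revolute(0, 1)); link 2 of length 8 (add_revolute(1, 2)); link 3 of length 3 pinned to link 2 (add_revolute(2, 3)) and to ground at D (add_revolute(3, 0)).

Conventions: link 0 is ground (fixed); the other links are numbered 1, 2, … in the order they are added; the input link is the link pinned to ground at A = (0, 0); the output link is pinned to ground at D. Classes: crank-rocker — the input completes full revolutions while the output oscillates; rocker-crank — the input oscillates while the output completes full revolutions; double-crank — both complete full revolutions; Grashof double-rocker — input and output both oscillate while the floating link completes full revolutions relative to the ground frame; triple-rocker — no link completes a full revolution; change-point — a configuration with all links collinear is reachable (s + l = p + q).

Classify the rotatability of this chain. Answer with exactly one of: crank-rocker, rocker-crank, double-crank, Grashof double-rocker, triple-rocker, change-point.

lengths: ground=12, input=7, coupler=8, output=3
sorted: s=3 (shortest), l=12 (longest), p+q=15
s + l = 15 vs p + q = 15
s + l = p + q → change-point (collinear configuration reachable)

change-point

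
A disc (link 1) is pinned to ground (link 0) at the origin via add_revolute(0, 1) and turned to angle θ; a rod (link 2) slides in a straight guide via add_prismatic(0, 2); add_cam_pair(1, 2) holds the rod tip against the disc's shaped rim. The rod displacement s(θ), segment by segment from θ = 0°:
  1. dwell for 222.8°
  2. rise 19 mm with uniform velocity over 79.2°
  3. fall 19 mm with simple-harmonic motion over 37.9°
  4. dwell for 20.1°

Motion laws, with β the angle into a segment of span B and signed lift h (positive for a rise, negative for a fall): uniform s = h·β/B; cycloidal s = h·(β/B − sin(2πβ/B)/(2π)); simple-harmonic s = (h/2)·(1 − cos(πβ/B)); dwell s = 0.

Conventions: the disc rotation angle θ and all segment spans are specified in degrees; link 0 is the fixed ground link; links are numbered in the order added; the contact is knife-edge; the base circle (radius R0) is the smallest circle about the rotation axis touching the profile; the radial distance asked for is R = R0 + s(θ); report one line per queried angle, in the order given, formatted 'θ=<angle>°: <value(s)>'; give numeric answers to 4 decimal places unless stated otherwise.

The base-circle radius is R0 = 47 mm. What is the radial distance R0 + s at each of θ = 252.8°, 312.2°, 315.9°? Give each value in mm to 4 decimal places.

segment 1 (0° to 222.8°, dwell): s unchanged at 0.0000
θ = 252.8° falls in segment 2 (222.8° to 302°, uniform, h = 19): β = 252.8 − 222.8 = 30°, B = 79.2°; Δs = 19·30/79.2 = 7.1970; s = 0.0000 + 7.1970 = 7.1970
segment 2 (222.8° to 302°, uniform, h = 19) is passed completely: s = 0.0000 + (19) = 19.0000
θ = 312.2° falls in segment 3 (302° to 339.9°, simple-harmonic, h = -19): β = 312.2 − 302 = 10.2°, B = 37.9°; Δs = -19/2·(1 − cos(π·0.2691)) = -3.1981; s = 19.0000 − 3.1981 = 15.8019
θ = 315.9° falls in segment 3 (302° to 339.9°, simple-harmonic, h = -19): β = 315.9 − 302 = 13.9°, B = 37.9°; Δs = -19/2·(1 − cos(π·0.3668)) = -5.6384; s = 19.0000 − 5.6384 = 13.3616
θ=252.8°: R = R0 + s = 47 + 7.1970 = 54.1970
θ=312.2°: R = R0 + s = 47 + 15.8019 = 62.8019
θ=315.9°: R = R0 + s = 47 + 13.3616 = 60.3616

θ=252.8°: 54.1970
θ=312.2°: 62.8019
θ=315.9°: 60.3616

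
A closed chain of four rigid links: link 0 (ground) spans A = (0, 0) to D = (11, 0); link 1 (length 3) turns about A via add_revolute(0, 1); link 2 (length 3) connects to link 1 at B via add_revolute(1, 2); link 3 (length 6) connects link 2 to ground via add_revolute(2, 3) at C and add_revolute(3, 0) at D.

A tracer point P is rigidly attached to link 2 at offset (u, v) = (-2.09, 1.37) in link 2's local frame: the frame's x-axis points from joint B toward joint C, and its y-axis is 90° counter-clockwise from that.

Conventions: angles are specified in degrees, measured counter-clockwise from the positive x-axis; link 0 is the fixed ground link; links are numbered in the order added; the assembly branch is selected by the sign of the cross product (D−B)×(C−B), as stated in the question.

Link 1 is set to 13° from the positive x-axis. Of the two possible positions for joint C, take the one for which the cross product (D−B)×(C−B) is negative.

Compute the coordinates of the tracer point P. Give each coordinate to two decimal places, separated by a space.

A=(0,0), D=(11.00,0)
B = A + 3.00·(cos13°, sin13°) = (2.9231, 0.6749)
|BD| = 8.1050
circle(B,3.00) ∩ circle(D,6.00): a=2.3869, h=1.8174
  candidates: C₊=(5.4530,2.2872) cross=14.730; C₋=(5.1504,-1.3349) cross=-14.730
  branch - wants cross < 0 → take C=(5.1504,-1.3349) (cross=-14.730)
ex = (C−B)/|BC| = (0.7424,-0.6699); ey = (0.6699,0.7424)
P = B + -2.09·ex + 1.37·ey = (2.2892,3.0921)

2.29 3.09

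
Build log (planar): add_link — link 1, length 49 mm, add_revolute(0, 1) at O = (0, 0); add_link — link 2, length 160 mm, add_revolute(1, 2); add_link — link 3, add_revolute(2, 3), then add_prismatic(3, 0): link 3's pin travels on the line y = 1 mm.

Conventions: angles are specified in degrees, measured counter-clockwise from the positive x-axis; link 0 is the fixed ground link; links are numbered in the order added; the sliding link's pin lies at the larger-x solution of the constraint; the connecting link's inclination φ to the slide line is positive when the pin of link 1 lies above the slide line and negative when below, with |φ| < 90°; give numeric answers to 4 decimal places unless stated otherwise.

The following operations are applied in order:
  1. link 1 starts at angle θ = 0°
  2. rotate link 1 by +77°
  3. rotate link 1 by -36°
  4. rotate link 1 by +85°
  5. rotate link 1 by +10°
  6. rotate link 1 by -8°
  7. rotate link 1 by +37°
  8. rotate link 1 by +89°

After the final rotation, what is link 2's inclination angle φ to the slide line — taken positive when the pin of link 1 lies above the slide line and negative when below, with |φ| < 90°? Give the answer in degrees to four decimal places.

geometry: r = 49 mm, L = 160 mm, e = 1 mm; θ starts at 0°
rotate link 1 by +77°: θ ← 0° +77° = 77°
rotate link 1 by -36°: θ ← 77° -36° = 41°
rotate link 1 by +85°: θ ← 41° +85° = 126°
rotate link 1 by +10°: θ ← 126° +10° = 136°
rotate link 1 by -8°: θ ← 136° -8° = 128°
rotate link 1 by +37°: θ ← 128° +37° = 165°
rotate link 1 by +89°: θ ← 165° +89° = 254°
h = r sin θ − e = -47.101823 − 1 = -48.101823
sin φ = h / L = -48.101823 / 160 = -0.30063639
φ = arcsin(-0.30063639) = -17.495830°

-17.4958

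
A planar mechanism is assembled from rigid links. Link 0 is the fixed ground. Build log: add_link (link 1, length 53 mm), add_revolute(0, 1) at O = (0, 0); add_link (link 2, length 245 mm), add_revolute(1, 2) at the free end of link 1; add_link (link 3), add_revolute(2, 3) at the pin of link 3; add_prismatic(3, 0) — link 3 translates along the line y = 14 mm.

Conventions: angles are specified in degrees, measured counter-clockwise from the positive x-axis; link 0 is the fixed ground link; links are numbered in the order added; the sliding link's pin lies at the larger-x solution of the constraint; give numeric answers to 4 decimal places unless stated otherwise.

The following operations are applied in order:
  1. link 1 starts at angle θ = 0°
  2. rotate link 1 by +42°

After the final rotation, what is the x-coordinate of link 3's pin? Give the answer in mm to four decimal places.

geometry: r = 53 mm, L = 245 mm, e = 14 mm; θ starts at 0°
rotate link 1 by +42°: θ ← 0° +42° = 42°
crank pin P = (r cos θ, r sin θ) = (39.386676, 35.463922)
h = r sin θ − e = 35.463922 − 14 = 21.463922
x = r cos θ + √(L² − h²) = 39.386676 + 244.057985 = 283.444661

283.4447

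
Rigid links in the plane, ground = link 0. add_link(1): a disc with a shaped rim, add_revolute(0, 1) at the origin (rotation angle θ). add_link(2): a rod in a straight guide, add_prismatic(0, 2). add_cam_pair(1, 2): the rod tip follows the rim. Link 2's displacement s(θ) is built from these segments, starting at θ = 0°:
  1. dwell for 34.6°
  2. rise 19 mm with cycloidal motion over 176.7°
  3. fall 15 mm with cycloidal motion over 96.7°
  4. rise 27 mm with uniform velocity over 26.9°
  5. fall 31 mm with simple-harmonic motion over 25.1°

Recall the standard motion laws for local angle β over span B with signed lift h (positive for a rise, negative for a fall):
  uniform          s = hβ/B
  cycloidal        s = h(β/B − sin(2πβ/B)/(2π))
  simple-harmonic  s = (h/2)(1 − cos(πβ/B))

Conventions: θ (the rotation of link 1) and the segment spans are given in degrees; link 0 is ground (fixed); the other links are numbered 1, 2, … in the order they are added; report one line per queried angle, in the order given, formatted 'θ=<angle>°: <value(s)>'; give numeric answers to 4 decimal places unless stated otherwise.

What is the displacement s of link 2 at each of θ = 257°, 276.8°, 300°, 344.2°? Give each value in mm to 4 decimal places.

segment 1 (0° to 34.6°, dwell): s unchanged at 0.0000
segment 2 (34.6° to 211.3°, cycloidal, h = 19) is passed completely: s = 0.0000 + (19) = 19.0000
θ = 257° falls in segment 3 (211.3° to 308°, cycloidal, h = -15): β = 257 − 211.3 = 45.7°, B = 96.7°; Δs = -15·(0.4726 − sin(2π·0.4726)/(2π)) = -6.6799; s = 19.0000 − 6.6799 = 12.3201
θ = 276.8° falls in segment 3 (211.3° to 308°, cycloidal, h = -15): β = 276.8 − 211.3 = 65.5°, B = 96.7°; Δs = -15·(0.6774 − sin(2π·0.6774)/(2π)) = -12.3032; s = 19.0000 − 12.3032 = 6.6968
θ = 300° falls in segment 3 (211.3° to 308°, cycloidal, h = -15): β = 300 − 211.3 = 88.7°, B = 96.7°; Δs = -15·(0.9173 − sin(2π·0.9173)/(2π)) = -14.9449; s = 19.0000 − 14.9449 = 4.0551
segment 3 (211.3° to 308°, cycloidal, h = -15) is passed completely: s = 19.0000 + (-15) = 4.0000
segment 4 (308° to 334.9°, uniform, h = 27) is passed completely: s = 4.0000 + (27) = 31.0000
θ = 344.2° falls in segment 5 (334.9° to 360°, simple-harmonic, h = -31): β = 344.2 − 334.9 = 9.3°, B = 25.1°; Δs = -31/2·(1 − cos(π·0.3705)) = -9.3674; s = 31.0000 − 9.3674 = 21.6326

θ=257°: 12.3201
θ=276.8°: 6.6968
θ=300°: 4.0551
θ=344.2°: 21.6326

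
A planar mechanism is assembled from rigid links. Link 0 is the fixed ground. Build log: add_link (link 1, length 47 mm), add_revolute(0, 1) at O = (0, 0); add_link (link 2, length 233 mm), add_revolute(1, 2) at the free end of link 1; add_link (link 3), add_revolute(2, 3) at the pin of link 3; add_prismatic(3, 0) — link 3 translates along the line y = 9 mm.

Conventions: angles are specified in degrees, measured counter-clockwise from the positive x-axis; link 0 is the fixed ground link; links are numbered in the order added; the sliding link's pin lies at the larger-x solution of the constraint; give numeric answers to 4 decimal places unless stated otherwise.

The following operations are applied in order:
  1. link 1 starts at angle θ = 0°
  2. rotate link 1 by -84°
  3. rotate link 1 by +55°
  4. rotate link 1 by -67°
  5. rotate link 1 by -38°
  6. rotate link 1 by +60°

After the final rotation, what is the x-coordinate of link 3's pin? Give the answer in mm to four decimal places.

geometry: r = 47 mm, L = 233 mm, e = 9 mm; θ starts at 0°
rotate link 1 by -84°: θ ← 0° -84° = -84°
rotate link 1 by +55°: θ ← -84° +55° = -29°
rotate link 1 by -67°: θ ← -29° -67° = -96°
rotate link 1 by -38°: θ ← -96° -38° = -134°
rotate link 1 by +60°: θ ← -134° +60° = -74°
crank pin P = (r cos θ, r sin θ) = (12.954956, -45.179300)
h = r sin θ − e = -45.179300 − 9 = -54.179300
x = r cos θ + √(L² − h²) = 12.954956 + 226.613335 = 239.568290

239.5683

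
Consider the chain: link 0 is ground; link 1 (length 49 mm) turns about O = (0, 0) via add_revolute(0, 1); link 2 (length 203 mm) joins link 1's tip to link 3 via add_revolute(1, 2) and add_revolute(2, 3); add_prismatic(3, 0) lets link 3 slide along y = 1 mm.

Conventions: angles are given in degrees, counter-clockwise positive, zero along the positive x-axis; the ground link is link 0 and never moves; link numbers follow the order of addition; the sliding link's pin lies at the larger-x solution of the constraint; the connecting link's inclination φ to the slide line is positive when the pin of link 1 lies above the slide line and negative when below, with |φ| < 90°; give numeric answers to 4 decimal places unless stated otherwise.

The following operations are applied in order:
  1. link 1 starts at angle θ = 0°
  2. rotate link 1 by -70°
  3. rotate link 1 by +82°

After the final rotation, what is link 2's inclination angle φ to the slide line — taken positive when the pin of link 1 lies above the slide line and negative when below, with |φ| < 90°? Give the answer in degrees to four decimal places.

geometry: r = 49 mm, L = 203 mm, e = 1 mm; θ starts at 0°
rotate link 1 by -70°: θ ← 0° -70° = -70°
rotate link 1 by +82°: θ ← -70° +82° = 12°
h = r sin θ − e = 10.187673 − 1 = 9.187673
sin φ = h / L = 9.187673 / 203 = 0.04525947
φ = arcsin(0.04525947) = 2.594063°

2.5941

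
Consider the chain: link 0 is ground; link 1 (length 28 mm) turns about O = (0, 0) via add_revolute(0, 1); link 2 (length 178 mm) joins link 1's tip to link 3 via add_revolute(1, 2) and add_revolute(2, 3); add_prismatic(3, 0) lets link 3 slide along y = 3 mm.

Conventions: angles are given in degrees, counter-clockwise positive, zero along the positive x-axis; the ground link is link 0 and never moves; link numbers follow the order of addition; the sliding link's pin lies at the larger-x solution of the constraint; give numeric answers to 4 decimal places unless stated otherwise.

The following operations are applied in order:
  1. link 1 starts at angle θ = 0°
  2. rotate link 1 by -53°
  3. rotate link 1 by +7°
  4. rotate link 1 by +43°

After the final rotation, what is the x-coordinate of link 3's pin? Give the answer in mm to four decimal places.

geometry: r = 28 mm, L = 178 mm, e = 3 mm; θ starts at 0°
rotate link 1 by -53°: θ ← 0° -53° = -53°
rotate link 1 by +7°: θ ← -53° +7° = -46°
rotate link 1 by +43°: θ ← -46° +43° = -3°
crank pin P = (r cos θ, r sin θ) = (27.961627, -1.465407)
h = r sin θ − e = -1.465407 − 3 = -4.465407
x = r cos θ + √(L² − h²) = 27.961627 + 177.943980 = 205.905607

205.9056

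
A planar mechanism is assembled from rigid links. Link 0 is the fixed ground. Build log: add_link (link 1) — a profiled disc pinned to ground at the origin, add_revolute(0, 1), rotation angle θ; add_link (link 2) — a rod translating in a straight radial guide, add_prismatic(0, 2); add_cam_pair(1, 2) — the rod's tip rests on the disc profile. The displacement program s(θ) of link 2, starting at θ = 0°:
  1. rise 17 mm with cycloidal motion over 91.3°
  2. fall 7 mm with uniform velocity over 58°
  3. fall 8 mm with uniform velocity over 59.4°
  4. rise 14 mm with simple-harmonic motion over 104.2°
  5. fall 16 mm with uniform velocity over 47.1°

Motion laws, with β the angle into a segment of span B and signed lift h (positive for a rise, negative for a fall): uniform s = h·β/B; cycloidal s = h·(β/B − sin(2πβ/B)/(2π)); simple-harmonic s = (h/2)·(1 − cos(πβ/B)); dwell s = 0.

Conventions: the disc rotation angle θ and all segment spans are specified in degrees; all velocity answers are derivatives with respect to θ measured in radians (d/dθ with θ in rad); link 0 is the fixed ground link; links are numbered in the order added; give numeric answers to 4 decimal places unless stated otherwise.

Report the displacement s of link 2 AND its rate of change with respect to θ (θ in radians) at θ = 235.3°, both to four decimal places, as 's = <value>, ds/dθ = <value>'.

seg 1 [0°–91.3°] cycloidal, h=17: full span → s += 17 → s = 17.0000
seg 2 [91.3°–149.3°] uniform, h=-7: full span → s += -7 → s = 10.0000
seg 3 [149.3°–208.7°] uniform, h=-8: full span → s += -8 → s = 2.0000
seg 4 [208.7°–312.9°] simple-harmonic, h=14: θ=235.3° here. β=26.6, B=104.2. 14/2·(1 − cos(π·0.2553)) = 2.1330 → s = 4.1330
velocity in seg [208.7°–312.9°] (simple-harmonic), θ in radians: β = 26.6° = 0.4643 rad, B = 104.2° = 1.8186 rad; ds/dθ = (πh/(2B)) sin(πβ/B) = (π·14/(2·1.8186)) sin(π·0.2553) = 8.691031 mm/rad

s = 4.1330, ds/dθ = 8.6910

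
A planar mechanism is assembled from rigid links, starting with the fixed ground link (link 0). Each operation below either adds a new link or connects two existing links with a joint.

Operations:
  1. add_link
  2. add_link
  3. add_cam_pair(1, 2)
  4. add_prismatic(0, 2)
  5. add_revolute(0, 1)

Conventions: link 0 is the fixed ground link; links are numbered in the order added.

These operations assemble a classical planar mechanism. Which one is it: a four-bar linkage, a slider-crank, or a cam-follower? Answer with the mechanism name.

links: 3 (incl. ground); joints: 1 revolute, 1 prismatic, 1 higher (cam) pair, forming one closed loop
3 links, revolute + prismatic + higher pair in one loop → cam-follower

cam-follower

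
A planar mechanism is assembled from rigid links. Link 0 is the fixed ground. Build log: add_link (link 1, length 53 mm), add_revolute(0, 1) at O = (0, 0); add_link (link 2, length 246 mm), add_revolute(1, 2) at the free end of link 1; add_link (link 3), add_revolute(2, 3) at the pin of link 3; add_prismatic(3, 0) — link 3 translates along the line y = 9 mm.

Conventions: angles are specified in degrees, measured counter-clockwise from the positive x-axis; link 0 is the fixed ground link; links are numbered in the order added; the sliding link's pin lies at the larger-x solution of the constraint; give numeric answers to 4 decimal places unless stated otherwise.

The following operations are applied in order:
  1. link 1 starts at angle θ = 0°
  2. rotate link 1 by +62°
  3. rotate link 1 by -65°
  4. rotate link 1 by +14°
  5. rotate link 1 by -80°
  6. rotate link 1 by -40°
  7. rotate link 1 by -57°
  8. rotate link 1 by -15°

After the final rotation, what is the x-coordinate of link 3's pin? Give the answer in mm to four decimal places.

geometry: r = 53 mm, L = 246 mm, e = 9 mm; θ starts at 0°
rotate link 1 by +62°: θ ← 0° +62° = 62°
rotate link 1 by -65°: θ ← 62° -65° = -3°
rotate link 1 by +14°: θ ← -3° +14° = 11°
rotate link 1 by -80°: θ ← 11° -80° = -69°
rotate link 1 by -40°: θ ← -69° -40° = -109°
rotate link 1 by -57°: θ ← -109° -57° = -166°
rotate link 1 by -15°: θ ← -166° -15° = -181°
crank pin P = (r cos θ, r sin θ) = (-52.991928, 0.924978)
h = r sin θ − e = 0.924978 − 9 = -8.075022
x = r cos θ + √(L² − h²) = -52.991928 + 245.867432 = 192.875504

192.8755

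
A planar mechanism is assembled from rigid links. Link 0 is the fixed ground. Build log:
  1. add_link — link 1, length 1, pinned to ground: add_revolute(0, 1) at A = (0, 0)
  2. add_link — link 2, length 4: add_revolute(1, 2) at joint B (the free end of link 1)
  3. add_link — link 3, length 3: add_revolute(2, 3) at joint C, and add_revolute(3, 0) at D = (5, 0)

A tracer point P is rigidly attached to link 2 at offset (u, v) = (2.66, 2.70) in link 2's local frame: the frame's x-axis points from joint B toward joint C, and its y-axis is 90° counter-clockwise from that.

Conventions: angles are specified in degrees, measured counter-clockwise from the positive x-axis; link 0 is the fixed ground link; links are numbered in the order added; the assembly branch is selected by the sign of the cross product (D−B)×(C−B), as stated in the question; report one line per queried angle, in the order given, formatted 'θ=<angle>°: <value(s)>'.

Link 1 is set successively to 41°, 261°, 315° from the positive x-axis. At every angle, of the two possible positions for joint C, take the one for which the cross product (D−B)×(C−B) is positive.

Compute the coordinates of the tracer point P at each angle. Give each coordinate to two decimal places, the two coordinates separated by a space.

A=(0,0), D=(5.00,0)
θ=41°: B = A + 1.00·(cos41°, sin41°) = (0.7547, 0.6561)
θ=41°: |BD| = 4.2957
θ=41°: circle(B,4.00) ∩ circle(D,3.00): a=2.9626, h=2.6875
θ=41°:   candidates: C₊=(4.0930,2.8596) cross=11.545; C₋=(3.2721,-2.4524) cross=-11.545
θ=41°:   branch + wants cross > 0 → take C=(4.0930,2.8596) (cross=11.545)
θ=41°: ex = (C−B)/|BC| = (0.8346,0.5509); ey = (-0.5509,0.8346)
θ=41°: P = B + 2.66·ex + 2.70·ey = (1.4873,4.3748)
θ=261°: B = A + 1.00·(cos261°, sin261°) = (-0.1564, -0.9877)
θ=261°: |BD| = 5.2502
θ=261°: circle(B,4.00) ∩ circle(D,3.00): a=3.2917, h=2.2726
θ=261°:   candidates: C₊=(2.6490,1.8635) cross=11.931; C₋=(3.5040,-2.6004) cross=-11.931
θ=261°:   branch + wants cross > 0 → take C=(2.6490,1.8635) (cross=11.931)
θ=261°: ex = (C−B)/|BC| = (0.7014,0.7128); ey = (-0.7128,0.7014)
θ=261°: P = B + 2.66·ex + 2.70·ey = (-0.2154,2.8021)
θ=315°: B = A + 1.00·(cos315°, sin315°) = (0.7071, -0.7071)
θ=315°: |BD| = 4.3507
θ=315°: circle(B,4.00) ∩ circle(D,3.00): a=2.9798, h=2.6684
θ=315°:   candidates: C₊=(3.2136,2.4102) cross=11.610; C₋=(4.0810,-2.8558) cross=-11.610
θ=315°:   branch + wants cross > 0 → take C=(3.2136,2.4102) (cross=11.610)
θ=315°: ex = (C−B)/|BC| = (0.6266,0.7793); ey = (-0.7793,0.6266)
θ=315°: P = B + 2.66·ex + 2.70·ey = (0.2698,3.0578)

θ=41°: 1.49 4.37
θ=261°: -0.22 2.80
θ=315°: 0.27 3.06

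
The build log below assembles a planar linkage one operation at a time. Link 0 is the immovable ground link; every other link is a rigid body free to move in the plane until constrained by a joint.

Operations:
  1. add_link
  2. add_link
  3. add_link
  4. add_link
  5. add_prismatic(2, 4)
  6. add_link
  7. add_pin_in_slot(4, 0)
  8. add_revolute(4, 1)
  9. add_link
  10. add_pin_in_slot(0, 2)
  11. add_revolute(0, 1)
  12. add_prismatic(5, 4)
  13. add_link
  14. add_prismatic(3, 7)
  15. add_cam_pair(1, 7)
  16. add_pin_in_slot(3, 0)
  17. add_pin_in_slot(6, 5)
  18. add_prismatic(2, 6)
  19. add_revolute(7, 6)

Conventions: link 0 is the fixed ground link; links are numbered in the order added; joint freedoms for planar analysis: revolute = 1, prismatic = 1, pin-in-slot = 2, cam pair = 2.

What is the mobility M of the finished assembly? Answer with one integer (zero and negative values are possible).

link 0 = ground. State L|J1|J2 = 1|0|0
+link1  2|0|0
+link2  3|0|0
+link3  4|0|0
+link4  5|0|0
P(2,4) f=1→J1  5|1|0
+link5  6|1|0
PS(4,0) f=2→J2  6|1|1
R(4,1) f=1→J1  6|2|1
+link6  7|2|1
PS(0,2) f=2→J2  7|2|2
R(0,1) f=1→J1  7|3|2
P(5,4) f=1→J1  7|4|2
+link7  8|4|2
P(3,7) f=1→J1  8|5|2
C(1,7) f=2→J2  8|5|3
PS(3,0) f=2→J2  8|5|4
PS(6,5) f=2→J2  8|5|5
P(2,6) f=1→J1  8|6|5
R(7,6) f=1→J1  8|7|5
M = 3(8−1)−2·7−5 = 21−14−5 = 2

M = 2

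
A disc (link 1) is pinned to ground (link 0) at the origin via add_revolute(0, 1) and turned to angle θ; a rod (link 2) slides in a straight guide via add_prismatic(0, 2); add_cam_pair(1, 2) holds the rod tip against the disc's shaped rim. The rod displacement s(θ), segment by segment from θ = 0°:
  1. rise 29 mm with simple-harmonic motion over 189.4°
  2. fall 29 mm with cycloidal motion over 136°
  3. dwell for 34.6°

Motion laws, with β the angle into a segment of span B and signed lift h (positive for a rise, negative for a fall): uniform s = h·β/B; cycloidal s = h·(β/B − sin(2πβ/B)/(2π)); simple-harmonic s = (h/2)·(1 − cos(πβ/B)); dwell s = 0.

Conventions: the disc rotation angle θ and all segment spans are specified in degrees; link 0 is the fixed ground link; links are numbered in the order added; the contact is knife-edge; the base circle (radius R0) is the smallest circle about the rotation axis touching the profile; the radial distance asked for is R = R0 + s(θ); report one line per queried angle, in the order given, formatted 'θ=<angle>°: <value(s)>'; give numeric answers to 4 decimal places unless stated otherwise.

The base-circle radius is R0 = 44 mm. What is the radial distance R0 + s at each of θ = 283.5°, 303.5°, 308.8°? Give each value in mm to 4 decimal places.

segment 1 (0° to 189.4°, simple-harmonic, h = 29) is passed completely: s = 0.0000 + (29) = 29.0000
θ = 283.5° falls in segment 2 (189.4° to 325.4°, cycloidal, h = -29): β = 283.5 − 189.4 = 94.1°, B = 136°; Δs = -29·(0.6919 − sin(2π·0.6919)/(2π)) = -24.3769; s = 29.0000 − 24.3769 = 4.6231
θ = 303.5° falls in segment 2 (189.4° to 325.4°, cycloidal, h = -29): β = 303.5 − 189.4 = 114.1°, B = 136°; Δs = -29·(0.8390 − sin(2π·0.8390)/(2π)) = -28.2431; s = 29.0000 − 28.2431 = 0.7569
θ = 308.8° falls in segment 2 (189.4° to 325.4°, cycloidal, h = -29): β = 308.8 − 189.4 = 119.4°, B = 136°; Δs = -29·(0.8779 − sin(2π·0.8779)/(2π)) = -28.6631; s = 29.0000 − 28.6631 = 0.3369
θ=283.5°: R = R0 + s = 44 + 4.6231 = 48.6231
θ=303.5°: R = R0 + s = 44 + 0.7569 = 44.7569
θ=308.8°: R = R0 + s = 44 + 0.3369 = 44.3369

θ=283.5°: 48.6231
θ=303.5°: 44.7569
θ=308.8°: 44.3369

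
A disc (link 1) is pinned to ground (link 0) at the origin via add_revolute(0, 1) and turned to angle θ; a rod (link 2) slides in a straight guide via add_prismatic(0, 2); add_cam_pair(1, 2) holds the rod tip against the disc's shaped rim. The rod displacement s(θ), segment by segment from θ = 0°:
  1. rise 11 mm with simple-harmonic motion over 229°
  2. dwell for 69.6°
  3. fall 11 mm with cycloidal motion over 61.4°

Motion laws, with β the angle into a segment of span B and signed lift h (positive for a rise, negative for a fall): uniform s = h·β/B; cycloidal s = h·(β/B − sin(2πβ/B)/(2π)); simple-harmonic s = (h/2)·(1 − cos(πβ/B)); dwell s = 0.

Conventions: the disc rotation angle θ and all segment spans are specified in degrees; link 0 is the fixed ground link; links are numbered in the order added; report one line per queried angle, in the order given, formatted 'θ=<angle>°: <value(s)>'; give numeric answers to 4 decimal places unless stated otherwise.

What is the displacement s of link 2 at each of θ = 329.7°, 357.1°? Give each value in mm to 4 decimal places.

segment 1 (0° to 229°, simple-harmonic, h = 11) is passed completely: s = 0.0000 + (11) = 11.0000
segment 2 (229° to 298.6°, dwell): s unchanged at 11.0000
θ = 329.7° falls in segment 3 (298.6° to 360°, cycloidal, h = -11): β = 329.7 − 298.6 = 31.1°, B = 61.4°; Δs = -11·(0.5065 − sin(2π·0.5065)/(2π)) = -5.6433; s = 11.0000 − 5.6433 = 5.3567
θ = 357.1° falls in segment 3 (298.6° to 360°, cycloidal, h = -11): β = 357.1 − 298.6 = 58.5°, B = 61.4°; Δs = -11·(0.9528 − sin(2π·0.9528)/(2π)) = -10.9924; s = 11.0000 − 10.9924 = 0.0076

θ=329.7°: 5.3567
θ=357.1°: 0.0076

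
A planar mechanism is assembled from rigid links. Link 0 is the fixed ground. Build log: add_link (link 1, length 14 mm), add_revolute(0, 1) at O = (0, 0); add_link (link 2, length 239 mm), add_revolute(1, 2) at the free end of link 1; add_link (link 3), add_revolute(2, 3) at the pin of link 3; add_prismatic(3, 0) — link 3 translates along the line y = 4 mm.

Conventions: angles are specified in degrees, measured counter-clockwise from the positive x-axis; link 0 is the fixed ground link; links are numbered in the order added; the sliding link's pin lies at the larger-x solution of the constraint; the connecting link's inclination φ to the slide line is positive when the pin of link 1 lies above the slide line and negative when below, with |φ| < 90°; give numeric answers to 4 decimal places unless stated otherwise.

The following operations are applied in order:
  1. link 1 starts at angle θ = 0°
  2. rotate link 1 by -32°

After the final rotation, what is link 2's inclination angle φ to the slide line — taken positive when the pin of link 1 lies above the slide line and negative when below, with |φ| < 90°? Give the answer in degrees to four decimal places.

geometry: r = 14 mm, L = 239 mm, e = 4 mm; θ starts at 0°
rotate link 1 by -32°: θ ← 0° -32° = -32°
h = r sin θ − e = -7.418870 − 4 = -11.418870
sin φ = h / L = -11.418870 / 239 = -0.04777770
φ = arcsin(-0.04777770) = -2.738503°

-2.7385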